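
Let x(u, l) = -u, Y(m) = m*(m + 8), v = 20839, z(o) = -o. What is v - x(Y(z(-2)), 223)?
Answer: 20859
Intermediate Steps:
Y(m) = m*(8 + m)
v - x(Y(z(-2)), 223) = 20839 - (-1)*(-1*(-2))*(8 - 1*(-2)) = 20839 - (-1)*2*(8 + 2) = 20839 - (-1)*2*10 = 20839 - (-1)*20 = 20839 - 1*(-20) = 20839 + 20 = 20859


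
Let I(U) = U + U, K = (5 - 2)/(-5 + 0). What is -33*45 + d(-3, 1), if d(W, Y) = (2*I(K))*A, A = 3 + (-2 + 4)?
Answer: -1497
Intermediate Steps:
K = -3/5 (K = 3/(-5) = 3*(-1/5) = -3/5 ≈ -0.60000)
I(U) = 2*U
A = 5 (A = 3 + 2 = 5)
d(W, Y) = -12 (d(W, Y) = (2*(2*(-3/5)))*5 = (2*(-6/5))*5 = -12/5*5 = -12)
-33*45 + d(-3, 1) = -33*45 - 12 = -1485 - 12 = -1497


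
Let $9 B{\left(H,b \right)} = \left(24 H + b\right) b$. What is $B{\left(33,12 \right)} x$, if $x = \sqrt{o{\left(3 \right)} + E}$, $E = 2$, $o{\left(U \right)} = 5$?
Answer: $1072 \sqrt{7} \approx 2836.2$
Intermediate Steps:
$B{\left(H,b \right)} = \frac{b \left(b + 24 H\right)}{9}$ ($B{\left(H,b \right)} = \frac{\left(24 H + b\right) b}{9} = \frac{\left(b + 24 H\right) b}{9} = \frac{b \left(b + 24 H\right)}{9}$)
$x = \sqrt{7}$ ($x = \sqrt{5 + 2} = \sqrt{7} \approx 2.6458$)
$B{\left(33,12 \right)} x = \frac{1}{9} \cdot 12 \left(12 + 24 \cdot 33\right) \sqrt{7} = \frac{1}{9} \cdot 12 \left(12 + 792\right) \sqrt{7} = \frac{1}{9} \cdot 12 \cdot 804 \sqrt{7} = 1072 \sqrt{7}$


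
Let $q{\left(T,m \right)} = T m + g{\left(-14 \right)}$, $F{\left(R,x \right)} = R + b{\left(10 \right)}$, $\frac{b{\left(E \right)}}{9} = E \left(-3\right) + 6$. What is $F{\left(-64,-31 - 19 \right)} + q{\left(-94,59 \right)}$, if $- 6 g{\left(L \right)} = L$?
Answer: $- \frac{17471}{3} \approx -5823.7$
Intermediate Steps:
$b{\left(E \right)} = 54 - 27 E$ ($b{\left(E \right)} = 9 \left(E \left(-3\right) + 6\right) = 9 \left(- 3 E + 6\right) = 9 \left(6 - 3 E\right) = 54 - 27 E$)
$g{\left(L \right)} = - \frac{L}{6}$
$F{\left(R,x \right)} = -216 + R$ ($F{\left(R,x \right)} = R + \left(54 - 270\right) = R - 216 = -216 + R$)
$q{\left(T,m \right)} = \frac{7}{3} + T m$ ($q{\left(T,m \right)} = T m - - \frac{7}{3} = T m + \frac{7}{3} = \frac{7}{3} + T m$)
$F{\left(-64,-31 - 19 \right)} + q{\left(-94,59 \right)} = \left(-216 - 64\right) + \left(\frac{7}{3} - 5546\right) = -280 + \left(\frac{7}{3} - 5546\right) = -280 - \frac{16631}{3} = - \frac{17471}{3}$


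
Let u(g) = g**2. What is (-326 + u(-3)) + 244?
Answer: -73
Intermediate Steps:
(-326 + u(-3)) + 244 = (-326 + (-3)**2) + 244 = (-326 + 9) + 244 = -317 + 244 = -73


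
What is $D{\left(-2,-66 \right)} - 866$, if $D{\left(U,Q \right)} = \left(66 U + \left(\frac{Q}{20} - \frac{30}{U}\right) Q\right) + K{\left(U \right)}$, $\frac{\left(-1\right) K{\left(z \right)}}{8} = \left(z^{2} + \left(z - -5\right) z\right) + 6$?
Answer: $- \frac{9011}{5} \approx -1802.2$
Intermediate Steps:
$K{\left(z \right)} = -48 - 8 z^{2} - 8 z \left(5 + z\right)$ ($K{\left(z \right)} = - 8 \left(\left(z^{2} + \left(z - -5\right) z\right) + 6\right) = - 8 \left(\left(z^{2} + \left(z + 5\right) z\right) + 6\right) = - 8 \left(\left(z^{2} + \left(5 + z\right) z\right) + 6\right) = - 8 \left(\left(z^{2} + z \left(5 + z\right)\right) + 6\right) = - 8 \left(6 + z^{2} + z \left(5 + z\right)\right) = -48 - 8 z^{2} - 8 z \left(5 + z\right)$)
$D{\left(U,Q \right)} = -48 - 16 U^{2} + 26 U + Q \left(- \frac{30}{U} + \frac{Q}{20}\right)$ ($D{\left(U,Q \right)} = \left(66 U + \left(\frac{Q}{20} - \frac{30}{U}\right) Q\right) - \left(48 + 16 U^{2} + 40 U\right) = \left(66 U + \left(- \frac{30}{U} + \frac{Q}{20}\right) Q\right) - \left(48 + 16 U^{2} + 40 U\right) = \left(66 U + Q \left(- \frac{30}{U} + \frac{Q}{20}\right)\right) - \left(48 + 16 U^{2} + 40 U\right) = -48 - 16 U^{2} + 26 U + Q \left(- \frac{30}{U} + \frac{Q}{20}\right)$)
$D{\left(-2,-66 \right)} - 866 = \left(-48 - 16 \left(-2\right)^{2} + 26 \left(-2\right) + \frac{\left(-66\right)^{2}}{20} - - \frac{1980}{-2}\right) - 866 = \left(-48 - 64 - 52 + \frac{1}{20} \cdot 4356 - \left(-1980\right) \left(- \frac{1}{2}\right)\right) - 866 = \left(-48 - 64 - 52 + \frac{1089}{5} - 990\right) - 866 = - \frac{4681}{5} - 866 = - \frac{9011}{5}$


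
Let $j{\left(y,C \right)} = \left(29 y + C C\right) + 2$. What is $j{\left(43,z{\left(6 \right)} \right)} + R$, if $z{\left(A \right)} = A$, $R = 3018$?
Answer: $4303$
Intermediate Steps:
$j{\left(y,C \right)} = 2 + C^{2} + 29 y$ ($j{\left(y,C \right)} = \left(29 y + C^{2}\right) + 2 = \left(C^{2} + 29 y\right) + 2 = 2 + C^{2} + 29 y$)
$j{\left(43,z{\left(6 \right)} \right)} + R = \left(2 + 6^{2} + 29 \cdot 43\right) + 3018 = \left(2 + 36 + 1247\right) + 3018 = 1285 + 3018 = 4303$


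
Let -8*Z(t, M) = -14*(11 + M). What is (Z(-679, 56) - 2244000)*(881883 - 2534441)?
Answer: 7416292779149/2 ≈ 3.7081e+12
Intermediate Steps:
Z(t, M) = 77/4 + 7*M/4 (Z(t, M) = -(-7)*(11 + M)/4 = -(-154 - 14*M)/8 = 77/4 + 7*M/4)
(Z(-679, 56) - 2244000)*(881883 - 2534441) = ((77/4 + (7/4)*56) - 2244000)*(881883 - 2534441) = ((77/4 + 98) - 2244000)*(-1652558) = (469/4 - 2244000)*(-1652558) = -8975531/4*(-1652558) = 7416292779149/2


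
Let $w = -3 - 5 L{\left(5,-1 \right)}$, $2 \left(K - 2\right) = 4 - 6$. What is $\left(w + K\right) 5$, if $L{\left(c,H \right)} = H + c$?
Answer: $-110$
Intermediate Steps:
$K = 1$ ($K = 2 + \frac{4 - 6}{2} = 2 + \frac{1}{2} \left(-2\right) = 2 - 1 = 1$)
$w = -23$ ($w = -3 - 5 \left(-1 + 5\right) = -3 - 20 = -23$)
$\left(w + K\right) 5 = \left(-23 + 1\right) 5 = \left(-22\right) 5 = -110$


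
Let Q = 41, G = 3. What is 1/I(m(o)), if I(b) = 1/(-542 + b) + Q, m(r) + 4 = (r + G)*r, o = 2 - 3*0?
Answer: 536/21975 ≈ 0.024391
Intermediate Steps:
o = 2 (o = 2 + 0 = 2)
m(r) = -4 + r*(3 + r) (m(r) = -4 + (r + 3)*r = -4 + (3 + r)*r = -4 + r*(3 + r))
I(b) = 41 + 1/(-542 + b) (I(b) = 1/(-542 + b) + 41 = 41 + 1/(-542 + b))
1/I(m(o)) = 1/((-22221 + 41*(-4 + 2² + 3*2))/(-542 + (-4 + 2² + 3*2))) = 1/((-22221 + 41*(-4 + 4 + 6))/(-542 + (-4 + 4 + 6))) = 1/((-22221 + 41*6)/(-542 + 6)) = 1/((-22221 + 246)/(-536)) = 1/(-1/536*(-21975)) = 1/(21975/536) = 536/21975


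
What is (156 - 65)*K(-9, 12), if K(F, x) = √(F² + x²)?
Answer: 1365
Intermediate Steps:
(156 - 65)*K(-9, 12) = (156 - 65)*√((-9)² + 12²) = 91*√(81 + 144) = 91*√225 = 91*15 = 1365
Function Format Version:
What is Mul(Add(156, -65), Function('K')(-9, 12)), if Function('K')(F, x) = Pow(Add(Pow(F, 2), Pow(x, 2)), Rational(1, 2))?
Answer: 1365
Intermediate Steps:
Mul(Add(156, -65), Function('K')(-9, 12)) = Mul(Add(156, -65), Pow(Add(Pow(-9, 2), Pow(12, 2)), Rational(1, 2))) = Mul(91, Pow(Add(81, 144), Rational(1, 2))) = Mul(91, Pow(225, Rational(1, 2))) = Mul(91, 15) = 1365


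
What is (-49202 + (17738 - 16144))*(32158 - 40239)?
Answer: 384720248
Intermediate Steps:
(-49202 + (17738 - 16144))*(32158 - 40239) = (-49202 + 1594)*(-8081) = -47608*(-8081) = 384720248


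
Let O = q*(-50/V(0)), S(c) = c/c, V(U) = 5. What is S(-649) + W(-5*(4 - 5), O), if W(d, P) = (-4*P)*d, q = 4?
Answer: 801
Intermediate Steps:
S(c) = 1
O = -40 (O = 4*(-50/5) = 4*(-50*⅕) = 4*(-10) = -40)
W(d, P) = -4*P*d
S(-649) + W(-5*(4 - 5), O) = 1 - 4*(-40)*(-5*(4 - 5)) = 1 - 4*(-40)*(-5*(-1)) = 1 - 4*(-40)*5 = 1 + 800 = 801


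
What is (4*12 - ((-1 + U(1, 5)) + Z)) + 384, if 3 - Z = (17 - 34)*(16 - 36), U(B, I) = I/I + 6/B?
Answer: 763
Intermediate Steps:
U(B, I) = 1 + 6/B
Z = -337 (Z = 3 - (17 - 34)*(16 - 36) = 3 - (-17)*(-20) = 3 - 1*340 = 3 - 340 = -337)
(4*12 - ((-1 + U(1, 5)) + Z)) + 384 = (4*12 - ((-1 + (6 + 1)/1) - 337)) + 384 = (48 - ((-1 + 1*7) - 337)) + 384 = (48 - ((-1 + 7) - 337)) + 384 = (48 - (6 - 337)) + 384 = (48 - 1*(-331)) + 384 = (48 + 331) + 384 = 379 + 384 = 763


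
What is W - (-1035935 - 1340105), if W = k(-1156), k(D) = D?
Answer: 2374884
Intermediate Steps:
W = -1156
W - (-1035935 - 1340105) = -1156 - (-1035935 - 1340105) = -1156 - 1*(-2376040) = -1156 + 2376040 = 2374884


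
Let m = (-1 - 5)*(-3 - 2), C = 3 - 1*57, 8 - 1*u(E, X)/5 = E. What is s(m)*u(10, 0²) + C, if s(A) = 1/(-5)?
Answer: -52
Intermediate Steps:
u(E, X) = 40 - 5*E
C = -54 (C = 3 - 57 = -54)
m = 30 (m = -6*(-5) = 30)
s(A) = -⅕ (s(A) = 1*(-⅕) = -⅕)
s(m)*u(10, 0²) + C = -(40 - 5*10)/5 - 54 = -(40 - 50)/5 - 54 = -⅕*(-10) - 54 = 2 - 54 = -52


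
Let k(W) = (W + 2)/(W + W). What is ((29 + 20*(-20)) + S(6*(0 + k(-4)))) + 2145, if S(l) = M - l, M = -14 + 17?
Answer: 3551/2 ≈ 1775.5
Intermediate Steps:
k(W) = (2 + W)/(2*W) (k(W) = (2 + W)/((2*W)) = (2 + W)*(1/(2*W)) = (2 + W)/(2*W))
M = 3
S(l) = 3 - l
((29 + 20*(-20)) + S(6*(0 + k(-4)))) + 2145 = ((29 + 20*(-20)) + (3 - 6*(0 + (½)*(2 - 4)/(-4)))) + 2145 = ((29 - 400) + (3 - 6*(0 + (½)*(-¼)*(-2)))) + 2145 = (-371 + (3 - 6*(0 + ¼))) + 2145 = (-371 + (3 - 6/4)) + 2145 = (-371 + (3 - 1*3/2)) + 2145 = (-371 + (3 - 3/2)) + 2145 = (-371 + 3/2) + 2145 = -739/2 + 2145 = 3551/2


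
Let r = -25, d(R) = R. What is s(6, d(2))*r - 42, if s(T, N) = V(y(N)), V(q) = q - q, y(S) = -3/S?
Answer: -42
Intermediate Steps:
V(q) = 0
s(T, N) = 0
s(6, d(2))*r - 42 = 0*(-25) - 42 = 0 - 42 = -42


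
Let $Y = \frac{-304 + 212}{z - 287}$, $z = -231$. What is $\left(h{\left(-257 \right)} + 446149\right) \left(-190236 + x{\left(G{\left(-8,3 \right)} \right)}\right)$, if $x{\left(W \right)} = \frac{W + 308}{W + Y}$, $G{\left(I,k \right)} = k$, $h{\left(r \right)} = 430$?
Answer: $- \frac{69882324884141}{823} \approx -8.4912 \cdot 10^{10}$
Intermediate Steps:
$Y = \frac{46}{259}$ ($Y = \frac{-304 + 212}{-231 - 287} = - \frac{92}{-518} = \left(-92\right) \left(- \frac{1}{518}\right) = \frac{46}{259} \approx 0.17761$)
$x{\left(W \right)} = \frac{308 + W}{\frac{46}{259} + W}$ ($x{\left(W \right)} = \frac{W + 308}{W + \frac{46}{259}} = \frac{308 + W}{\frac{46}{259} + W}$)
$\left(h{\left(-257 \right)} + 446149\right) \left(-190236 + x{\left(G{\left(-8,3 \right)} \right)}\right) = \left(430 + 446149\right) \left(-190236 + \frac{259 \left(308 + 3\right)}{46 + 259 \cdot 3}\right) = 446579 \left(-190236 + 259 \frac{1}{46 + 777} \cdot 311\right) = 446579 \left(-190236 + 259 \cdot \frac{1}{823} \cdot 311\right) = 446579 \left(-190236 + \frac{80549}{823}\right) = 446579 \left(- \frac{156483679}{823}\right) = - \frac{69882324884141}{823}$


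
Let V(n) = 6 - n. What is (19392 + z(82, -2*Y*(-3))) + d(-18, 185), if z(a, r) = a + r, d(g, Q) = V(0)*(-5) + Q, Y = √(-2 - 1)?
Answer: 19629 + 6*I*√3 ≈ 19629.0 + 10.392*I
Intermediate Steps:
Y = I*√3 (Y = √(-3) = I*√3 ≈ 1.732*I)
d(g, Q) = -30 + Q (d(g, Q) = (6 - 1*0)*(-5) + Q = (6 + 0)*(-5) + Q = 6*(-5) + Q = -30 + Q)
(19392 + z(82, -2*Y*(-3))) + d(-18, 185) = (19392 + (82 - 2*I*√3*(-3))) + (-30 + 185) = (19392 + (82 - 2*I*√3*(-3))) + 155 = (19392 + (82 + 6*I*√3)) + 155 = (19474 + 6*I*√3) + 155 = 19629 + 6*I*√3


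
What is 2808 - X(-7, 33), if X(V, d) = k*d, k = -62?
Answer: 4854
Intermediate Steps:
X(V, d) = -62*d
2808 - X(-7, 33) = 2808 - (-62)*33 = 2808 - 1*(-2046) = 2808 + 2046 = 4854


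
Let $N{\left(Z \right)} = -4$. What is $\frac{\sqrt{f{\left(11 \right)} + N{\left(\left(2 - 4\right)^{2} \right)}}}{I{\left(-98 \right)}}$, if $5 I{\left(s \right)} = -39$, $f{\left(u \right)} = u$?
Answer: $- \frac{5 \sqrt{7}}{39} \approx -0.3392$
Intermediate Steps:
$I{\left(s \right)} = - \frac{39}{5}$ ($I{\left(s \right)} = \frac{1}{5} \left(-39\right) = - \frac{39}{5}$)
$\frac{\sqrt{f{\left(11 \right)} + N{\left(\left(2 - 4\right)^{2} \right)}}}{I{\left(-98 \right)}} = \frac{\sqrt{11 - 4}}{- \frac{39}{5}} = \sqrt{7} \left(- \frac{5}{39}\right) = - \frac{5 \sqrt{7}}{39}$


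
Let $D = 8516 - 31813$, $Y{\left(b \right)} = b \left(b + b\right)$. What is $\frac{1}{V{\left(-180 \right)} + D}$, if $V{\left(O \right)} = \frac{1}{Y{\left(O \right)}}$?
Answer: $- \frac{64800}{1509645599} \approx -4.2924 \cdot 10^{-5}$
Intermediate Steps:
$Y{\left(b \right)} = 2 b^{2}$ ($Y{\left(b \right)} = b 2 b = 2 b^{2}$)
$D = -23297$ ($D = 8516 - 31813 = -23297$)
$V{\left(O \right)} = \frac{1}{2 O^{2}}$
$\frac{1}{V{\left(-180 \right)} + D} = \frac{1}{\frac{1}{2 \cdot 32400} - 23297} = \frac{1}{\frac{1}{2} \cdot \frac{1}{32400} - 23297} = \frac{1}{\frac{1}{64800} - 23297} = \frac{1}{- \frac{1509645599}{64800}} = - \frac{64800}{1509645599}$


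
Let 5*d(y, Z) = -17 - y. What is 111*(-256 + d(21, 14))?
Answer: -146298/5 ≈ -29260.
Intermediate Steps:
d(y, Z) = -17/5 - y/5 (d(y, Z) = (-17 - y)/5 = -17/5 - y/5)
111*(-256 + d(21, 14)) = 111*(-256 + (-17/5 - ⅕*21)) = 111*(-256 + (-17/5 - 21/5)) = 111*(-256 - 38/5) = 111*(-1318/5) = -146298/5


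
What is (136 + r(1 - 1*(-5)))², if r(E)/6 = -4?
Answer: 12544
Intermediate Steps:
r(E) = -24 (r(E) = 6*(-4) = -24)
(136 + r(1 - 1*(-5)))² = (136 - 24)² = 112² = 12544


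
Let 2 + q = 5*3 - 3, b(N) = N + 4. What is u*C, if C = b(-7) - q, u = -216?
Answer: 2808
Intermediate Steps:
b(N) = 4 + N
q = 10 (q = -2 + (5*3 - 3) = -2 + (15 - 3) = -2 + 12 = 10)
C = -13 (C = (4 - 7) - 1*10 = -3 - 10 = -13)
u*C = -216*(-13) = 2808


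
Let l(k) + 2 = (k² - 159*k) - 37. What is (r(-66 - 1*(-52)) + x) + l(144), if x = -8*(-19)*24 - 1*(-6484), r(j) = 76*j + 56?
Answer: 6925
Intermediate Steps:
r(j) = 56 + 76*j
l(k) = -39 + k² - 159*k (l(k) = -2 + ((k² - 159*k) - 37) = -2 + (-37 + k² - 159*k) = -39 + k² - 159*k)
x = 10132 (x = 152*24 + 6484 = 3648 + 6484 = 10132)
(r(-66 - 1*(-52)) + x) + l(144) = ((56 + 76*(-66 - 1*(-52))) + 10132) + (-39 + 144² - 159*144) = ((56 + 76*(-66 + 52)) + 10132) + (-39 + 20736 - 22896) = ((56 + 76*(-14)) + 10132) - 2199 = ((56 - 1064) + 10132) - 2199 = (-1008 + 10132) - 2199 = 9124 - 2199 = 6925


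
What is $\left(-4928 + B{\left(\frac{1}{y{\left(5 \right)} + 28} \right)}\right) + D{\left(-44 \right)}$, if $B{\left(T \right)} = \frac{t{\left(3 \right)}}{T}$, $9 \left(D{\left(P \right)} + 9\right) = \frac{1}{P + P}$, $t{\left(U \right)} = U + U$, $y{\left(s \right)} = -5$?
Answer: $- \frac{3800809}{792} \approx -4799.0$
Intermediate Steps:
$t{\left(U \right)} = 2 U$
$D{\left(P \right)} = -9 + \frac{1}{18 P}$ ($D{\left(P \right)} = -9 + \frac{1}{9 \left(P + P\right)} = -9 + \frac{1}{9 \cdot 2 P} = -9 + \frac{\frac{1}{2} \frac{1}{P}}{9} = -9 + \frac{1}{18 P}$)
$B{\left(T \right)} = \frac{6}{T}$ ($B{\left(T \right)} = \frac{2 \cdot 3}{T} = \frac{6}{T}$)
$\left(-4928 + B{\left(\frac{1}{y{\left(5 \right)} + 28} \right)}\right) + D{\left(-44 \right)} = \left(-4928 + \frac{6}{\frac{1}{-5 + 28}}\right) - \left(9 - \frac{1}{18 \left(-44\right)}\right) = \left(-4928 + \frac{6}{\frac{1}{23}}\right) + \left(-9 + \frac{1}{18} \left(- \frac{1}{44}\right)\right) = \left(-4928 + 6 \frac{1}{\frac{1}{23}}\right) - \frac{7129}{792} = \left(-4928 + 6 \cdot 23\right) - \frac{7129}{792} = \left(-4928 + 138\right) - \frac{7129}{792} = -4790 - \frac{7129}{792} = - \frac{3800809}{792}$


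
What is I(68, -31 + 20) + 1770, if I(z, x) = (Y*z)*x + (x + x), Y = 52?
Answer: -37148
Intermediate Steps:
I(z, x) = 2*x + 52*x*z (I(z, x) = (52*z)*x + (x + x) = 52*x*z + 2*x = 2*x + 52*x*z)
I(68, -31 + 20) + 1770 = 2*(-31 + 20)*(1 + 26*68) + 1770 = 2*(-11)*(1 + 1768) + 1770 = 2*(-11)*1769 + 1770 = -38918 + 1770 = -37148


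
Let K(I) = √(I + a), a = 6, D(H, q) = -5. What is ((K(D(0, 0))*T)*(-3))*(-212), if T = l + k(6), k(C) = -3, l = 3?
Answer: 0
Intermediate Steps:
T = 0 (T = 3 - 3 = 0)
K(I) = √(6 + I) (K(I) = √(I + 6) = √(6 + I))
((K(D(0, 0))*T)*(-3))*(-212) = ((√(6 - 5)*0)*(-3))*(-212) = ((√1*0)*(-3))*(-212) = ((1*0)*(-3))*(-212) = (0*(-3))*(-212) = 0*(-212) = 0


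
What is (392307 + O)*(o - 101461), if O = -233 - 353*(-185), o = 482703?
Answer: 174372084718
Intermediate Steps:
O = 65072 (O = -233 + 65305 = 65072)
(392307 + O)*(o - 101461) = (392307 + 65072)*(482703 - 101461) = 457379*381242 = 174372084718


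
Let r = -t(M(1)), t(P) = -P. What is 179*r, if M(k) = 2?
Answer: 358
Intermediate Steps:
r = 2 (r = -(-1)*2 = -1*(-2) = 2)
179*r = 179*2 = 358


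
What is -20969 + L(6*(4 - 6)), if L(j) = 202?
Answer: -20767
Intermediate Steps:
-20969 + L(6*(4 - 6)) = -20969 + 202 = -20767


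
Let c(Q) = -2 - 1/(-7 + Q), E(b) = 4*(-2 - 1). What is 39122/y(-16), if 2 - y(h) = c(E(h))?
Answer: 743318/75 ≈ 9910.9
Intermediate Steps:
E(b) = -12 (E(b) = 4*(-3) = -12)
y(h) = 75/19 (y(h) = 2 - (13 - 2*(-12))/(-7 - 12) = 2 - (13 + 24)/(-19) = 2 - (-1)*37/19 = 2 - 1*(-37/19) = 2 + 37/19 = 75/19)
39122/y(-16) = 39122/(75/19) = 39122*(19/75) = 743318/75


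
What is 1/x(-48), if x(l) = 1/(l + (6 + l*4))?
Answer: -234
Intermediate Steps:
x(l) = 1/(6 + 5*l) (x(l) = 1/(l + (6 + 4*l)) = 1/(6 + 5*l))
1/x(-48) = 1/(1/(6 + 5*(-48))) = 1/(1/(6 - 240)) = 1/(1/(-234)) = 1/(-1/234) = -234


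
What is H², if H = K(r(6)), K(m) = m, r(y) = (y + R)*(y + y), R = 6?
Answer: 20736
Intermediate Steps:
r(y) = 2*y*(6 + y) (r(y) = (y + 6)*(y + y) = (6 + y)*(2*y) = 2*y*(6 + y))
H = 144 (H = 2*6*(6 + 6) = 2*6*12 = 144)
H² = 144² = 20736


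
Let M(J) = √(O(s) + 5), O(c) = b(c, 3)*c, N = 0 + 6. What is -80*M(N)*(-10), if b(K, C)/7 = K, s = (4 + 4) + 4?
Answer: 800*√1013 ≈ 25462.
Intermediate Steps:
s = 12 (s = 8 + 4 = 12)
N = 6
b(K, C) = 7*K
O(c) = 7*c² (O(c) = (7*c)*c = 7*c²)
M(J) = √1013 (M(J) = √(7*12² + 5) = √(7*144 + 5) = √(1008 + 5) = √1013)
-80*M(N)*(-10) = -80*√1013*(-10) = 800*√1013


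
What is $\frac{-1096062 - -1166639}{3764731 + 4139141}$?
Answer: $\frac{70577}{7903872} \approx 0.0089294$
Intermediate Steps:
$\frac{-1096062 - -1166639}{3764731 + 4139141} = \frac{-1096062 + 1166639}{7903872} = 70577 \cdot \frac{1}{7903872} = \frac{70577}{7903872}$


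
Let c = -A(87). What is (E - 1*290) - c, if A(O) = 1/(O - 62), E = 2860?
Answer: 64251/25 ≈ 2570.0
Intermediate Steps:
A(O) = 1/(-62 + O)
c = -1/25 (c = -1/(-62 + 87) = -1/25 ≈ -0.040000)
(E - 1*290) - c = (2860 - 1*290) - 1*(-1/25) = (2860 - 290) + 1/25 = 2570 + 1/25 = 64251/25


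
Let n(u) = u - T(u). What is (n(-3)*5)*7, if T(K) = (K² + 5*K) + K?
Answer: 210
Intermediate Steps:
T(K) = K² + 6*K
n(u) = u - u*(6 + u)
(n(-3)*5)*7 = (-3*(-5 - 1*(-3))*5)*7 = (-3*(-5 + 3)*5)*7 = (-3*(-2)*5)*7 = (6*5)*7 = 30*7 = 210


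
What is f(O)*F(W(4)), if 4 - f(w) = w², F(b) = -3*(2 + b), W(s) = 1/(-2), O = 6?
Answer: 144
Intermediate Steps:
W(s) = -½
F(b) = -6 - 3*b
f(w) = 4 - w²
f(O)*F(W(4)) = (4 - 1*6²)*(-6 - 3*(-½)) = (4 - 1*36)*(-6 + 3/2) = (4 - 36)*(-9/2) = -32*(-9/2) = 144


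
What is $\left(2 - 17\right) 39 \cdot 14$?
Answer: $-8190$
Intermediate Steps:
$\left(2 - 17\right) 39 \cdot 14 = \left(-15\right) 39 \cdot 14 = \left(-585\right) 14 = -8190$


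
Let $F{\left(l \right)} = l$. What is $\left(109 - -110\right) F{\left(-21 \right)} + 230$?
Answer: $-4369$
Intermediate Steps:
$\left(109 - -110\right) F{\left(-21 \right)} + 230 = \left(109 - -110\right) \left(-21\right) + 230 = \left(109 + 110\right) \left(-21\right) + 230 = 219 \left(-21\right) + 230 = -4599 + 230 = -4369$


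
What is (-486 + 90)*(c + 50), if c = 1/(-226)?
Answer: -2237202/113 ≈ -19798.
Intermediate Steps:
c = -1/226 ≈ -0.0044248
(-486 + 90)*(c + 50) = (-486 + 90)*(-1/226 + 50) = -396*11299/226 = -2237202/113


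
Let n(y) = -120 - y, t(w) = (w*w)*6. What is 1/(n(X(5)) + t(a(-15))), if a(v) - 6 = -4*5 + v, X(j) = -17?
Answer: 1/4943 ≈ 0.00020231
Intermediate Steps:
a(v) = -14 + v (a(v) = 6 + (-4*5 + v) = 6 + (-20 + v) = -14 + v)
t(w) = 6*w² (t(w) = w²*6 = 6*w²)
1/(n(X(5)) + t(a(-15))) = 1/((-120 - 1*(-17)) + 6*(-14 - 15)²) = 1/((-120 + 17) + 6*(-29)²) = 1/(-103 + 6*841) = 1/(-103 + 5046) = 1/4943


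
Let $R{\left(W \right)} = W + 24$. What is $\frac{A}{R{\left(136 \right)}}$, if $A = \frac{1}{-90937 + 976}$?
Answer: $- \frac{1}{14393760} \approx -6.9475 \cdot 10^{-8}$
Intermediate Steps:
$R{\left(W \right)} = 24 + W$
$A = - \frac{1}{89961}$ ($A = \frac{1}{-89961} = - \frac{1}{89961} \approx -1.1116 \cdot 10^{-5}$)
$\frac{A}{R{\left(136 \right)}} = - \frac{1}{89961 \left(24 + 136\right)} = - \frac{1}{89961 \cdot 160} = \left(- \frac{1}{89961}\right) \frac{1}{160} = - \frac{1}{14393760}$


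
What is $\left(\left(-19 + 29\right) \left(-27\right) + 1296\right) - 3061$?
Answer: $-2035$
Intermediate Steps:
$\left(\left(-19 + 29\right) \left(-27\right) + 1296\right) - 3061 = \left(10 \left(-27\right) + 1296\right) - 3061 = \left(-270 + 1296\right) - 3061 = 1026 - 3061 = -2035$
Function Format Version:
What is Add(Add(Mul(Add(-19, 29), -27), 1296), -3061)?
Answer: -2035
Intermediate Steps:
Add(Add(Mul(Add(-19, 29), -27), 1296), -3061) = Add(Add(Mul(10, -27), 1296), -3061) = Add(Add(-270, 1296), -3061) = Add(1026, -3061) = -2035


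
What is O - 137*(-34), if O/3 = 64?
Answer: 4850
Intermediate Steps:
O = 192 (O = 3*64 = 192)
O - 137*(-34) = 192 - 137*(-34) = 192 + 4658 = 4850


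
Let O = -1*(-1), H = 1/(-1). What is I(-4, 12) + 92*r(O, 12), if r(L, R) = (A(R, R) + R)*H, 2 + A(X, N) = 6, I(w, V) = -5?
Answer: -1477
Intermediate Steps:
A(X, N) = 4 (A(X, N) = -2 + 6 = 4)
H = -1
O = 1
r(L, R) = -4 - R (r(L, R) = (4 + R)*(-1) = -4 - R)
I(-4, 12) + 92*r(O, 12) = -5 + 92*(-4 - 1*12) = -5 + 92*(-4 - 12) = -5 + 92*(-16) = -5 - 1472 = -1477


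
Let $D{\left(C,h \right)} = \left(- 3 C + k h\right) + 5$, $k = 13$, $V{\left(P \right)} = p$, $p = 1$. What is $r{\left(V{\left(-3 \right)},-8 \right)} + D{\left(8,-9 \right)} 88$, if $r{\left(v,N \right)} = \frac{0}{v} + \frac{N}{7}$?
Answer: $- \frac{83784}{7} \approx -11969.0$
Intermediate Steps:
$V{\left(P \right)} = 1$
$r{\left(v,N \right)} = \frac{N}{7}$ ($r{\left(v,N \right)} = 0 + N \frac{1}{7} = 0 + \frac{N}{7} = \frac{N}{7}$)
$D{\left(C,h \right)} = 5 - 3 C + 13 h$ ($D{\left(C,h \right)} = \left(- 3 C + 13 h\right) + 5 = 5 - 3 C + 13 h$)
$r{\left(V{\left(-3 \right)},-8 \right)} + D{\left(8,-9 \right)} 88 = \frac{1}{7} \left(-8\right) + \left(5 - 24 + 13 \left(-9\right)\right) 88 = - \frac{8}{7} + \left(5 - 24 - 117\right) 88 = - \frac{8}{7} - 11968 = - \frac{83784}{7}$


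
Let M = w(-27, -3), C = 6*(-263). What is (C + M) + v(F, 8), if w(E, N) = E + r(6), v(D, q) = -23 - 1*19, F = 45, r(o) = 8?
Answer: -1639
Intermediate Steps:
v(D, q) = -42 (v(D, q) = -23 - 19 = -42)
w(E, N) = 8 + E (w(E, N) = E + 8 = 8 + E)
C = -1578
M = -19 (M = 8 - 27 = -19)
(C + M) + v(F, 8) = (-1578 - 19) - 42 = -1597 - 42 = -1639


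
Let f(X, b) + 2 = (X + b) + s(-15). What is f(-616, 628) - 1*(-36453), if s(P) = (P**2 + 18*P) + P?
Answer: 36403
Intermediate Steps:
s(P) = P**2 + 19*P
f(X, b) = -62 + X + b (f(X, b) = -2 + ((X + b) - 15*(19 - 15)) = -2 + ((X + b) - 15*4) = -2 + ((X + b) - 60) = -2 + (-60 + X + b) = -62 + X + b)
f(-616, 628) - 1*(-36453) = (-62 - 616 + 628) - 1*(-36453) = -50 + 36453 = 36403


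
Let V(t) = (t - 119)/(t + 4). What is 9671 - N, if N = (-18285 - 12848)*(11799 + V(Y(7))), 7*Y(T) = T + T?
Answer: 733481689/2 ≈ 3.6674e+8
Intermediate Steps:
Y(T) = 2*T/7 (Y(T) = (T + T)/7 = (2*T)/7 = 2*T/7)
V(t) = (-119 + t)/(4 + t)
N = -733462347/2 (N = (-18285 - 12848)*(11799 + (-119 + (2/7)*7)/(4 + (2/7)*7)) = -31133*(11799 + (-119 + 2)/(4 + 2)) = -31133*(11799 - 117/6) = -31133*(11799 + (1/6)*(-117)) = -31133*(11799 - 39/2) = -31133*23559/2 = -733462347/2 ≈ -3.6673e+8)
9671 - N = 9671 - 1*(-733462347/2) = 9671 + 733462347/2 = 733481689/2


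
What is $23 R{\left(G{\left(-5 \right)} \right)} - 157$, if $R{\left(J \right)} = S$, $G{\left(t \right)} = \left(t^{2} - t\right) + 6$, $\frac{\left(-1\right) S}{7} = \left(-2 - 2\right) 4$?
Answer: $2419$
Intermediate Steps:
$S = 112$ ($S = - 7 \left(-2 - 2\right) 4 = - 7 \left(\left(-4\right) 4\right) = \left(-7\right) \left(-16\right) = 112$)
$G{\left(t \right)} = 6 + t^{2} - t$
$R{\left(J \right)} = 112$
$23 R{\left(G{\left(-5 \right)} \right)} - 157 = 23 \cdot 112 - 157 = 2576 - 157 = 2419$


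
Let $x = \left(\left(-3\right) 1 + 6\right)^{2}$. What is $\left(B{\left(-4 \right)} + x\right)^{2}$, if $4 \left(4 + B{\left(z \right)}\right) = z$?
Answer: $16$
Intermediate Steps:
$B{\left(z \right)} = -4 + \frac{z}{4}$
$x = 9$ ($x = \left(-3 + 6\right)^{2} = 3^{2} = 9$)
$\left(B{\left(-4 \right)} + x\right)^{2} = \left(\left(-4 + \frac{1}{4} \left(-4\right)\right) + 9\right)^{2} = \left(\left(-4 - 1\right) + 9\right)^{2} = \left(-5 + 9\right)^{2} = 4^{2} = 16$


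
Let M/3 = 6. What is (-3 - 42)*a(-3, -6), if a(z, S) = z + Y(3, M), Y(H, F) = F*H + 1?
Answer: -2340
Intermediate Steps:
M = 18 (M = 3*6 = 18)
Y(H, F) = 1 + F*H
a(z, S) = 55 + z (a(z, S) = z + (1 + 18*3) = z + (1 + 54) = z + 55 = 55 + z)
(-3 - 42)*a(-3, -6) = (-3 - 42)*(55 - 3) = -45*52 = -2340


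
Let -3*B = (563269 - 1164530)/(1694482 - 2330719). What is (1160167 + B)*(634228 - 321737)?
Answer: 691987230655028716/1908711 ≈ 3.6254e+11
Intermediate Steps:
B = -601261/1908711 (B = -(563269 - 1164530)/(3*(1694482 - 2330719)) = -(-601261)/(3*(-636237)) = -(-601261)*(-1)/(3*636237) = -⅓*601261/636237 = -601261/1908711 ≈ -0.31501)
(1160167 + B)*(634228 - 321737) = (1160167 - 601261/1908711)*(634228 - 321737) = (2214422913476/1908711)*312491 = 691987230655028716/1908711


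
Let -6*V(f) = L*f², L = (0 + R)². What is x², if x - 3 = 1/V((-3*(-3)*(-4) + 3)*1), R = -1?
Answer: 1181569/131769 ≈ 8.9670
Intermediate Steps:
L = 1 (L = (0 - 1)² = (-1)² = 1)
V(f) = -f²/6
x = 1087/363 (x = 3 + 1/(-(-3*(-3)*(-4) + 3)²/6) = 3 + 1/(-(9*(-4) + 3)²/6) = 3 + 1/(-(-36 + 3)²/6) = 3 + 1/(-(-33*1)²/6) = 3 + 1/(-⅙*(-33)²) = 3 + 1/(-⅙*1089) = 3 + 1/(-363/2) = 3 - 2/363 = 1087/363 ≈ 2.9945)
x² = (1087/363)² = 1181569/131769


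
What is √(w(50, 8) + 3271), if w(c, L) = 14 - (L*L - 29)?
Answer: 5*√130 ≈ 57.009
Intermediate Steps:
w(c, L) = 43 - L² (w(c, L) = 14 - (L² - 29) = 14 - (-29 + L²) = 14 + (29 - L²) = 43 - L²)
√(w(50, 8) + 3271) = √((43 - 1*8²) + 3271) = √((43 - 1*64) + 3271) = √((43 - 64) + 3271) = √(-21 + 3271) = √3250 = 5*√130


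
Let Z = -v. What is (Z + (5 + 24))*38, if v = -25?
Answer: 2052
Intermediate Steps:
Z = 25 (Z = -1*(-25) = 25)
(Z + (5 + 24))*38 = (25 + (5 + 24))*38 = (25 + 29)*38 = 54*38 = 2052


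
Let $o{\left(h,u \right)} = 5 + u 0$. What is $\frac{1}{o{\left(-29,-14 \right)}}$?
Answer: $\frac{1}{5} \approx 0.2$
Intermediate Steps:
$o{\left(h,u \right)} = 5$ ($o{\left(h,u \right)} = 5 + 0 = 5$)
$\frac{1}{o{\left(-29,-14 \right)}} = \frac{1}{5}$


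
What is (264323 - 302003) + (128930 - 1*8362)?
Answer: 82888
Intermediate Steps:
(264323 - 302003) + (128930 - 1*8362) = -37680 + (128930 - 8362) = -37680 + 120568 = 82888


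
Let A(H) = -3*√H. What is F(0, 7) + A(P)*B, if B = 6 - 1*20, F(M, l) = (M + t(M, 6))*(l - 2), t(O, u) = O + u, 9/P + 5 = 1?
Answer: 30 + 63*I ≈ 30.0 + 63.0*I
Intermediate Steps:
P = -9/4 (P = 9/(-5 + 1) = 9/(-4) = 9*(-¼) = -9/4 ≈ -2.2500)
F(M, l) = (-2 + l)*(6 + 2*M) (F(M, l) = (M + (M + 6))*(l - 2) = (M + (6 + M))*(-2 + l) = (6 + 2*M)*(-2 + l) = (-2 + l)*(6 + 2*M))
B = -14 (B = 6 - 20 = -14)
F(0, 7) + A(P)*B = (-12 - 4*0 + 0*7 + 7*(6 + 0)) - 9*I/2*(-14) = (-12 + 0 + 0 + 7*6) - 9*I/2*(-14) = (-12 + 0 + 0 + 42) - 9*I/2*(-14) = 30 + 63*I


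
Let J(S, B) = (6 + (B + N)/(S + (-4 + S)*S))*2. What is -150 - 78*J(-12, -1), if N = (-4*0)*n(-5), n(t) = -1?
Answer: -16277/15 ≈ -1085.1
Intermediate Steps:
N = 0 (N = -4*0*(-1) = 0*(-1) = 0)
J(S, B) = 12 + 2*B/(S + S*(-4 + S)) (J(S, B) = (6 + (B + 0)/(S + (-4 + S)*S))*2 = (6 + B/(S + S*(-4 + S)))*2 = 12 + 2*B/(S + S*(-4 + S)))
-150 - 78*J(-12, -1) = -150 - 156*(-1 - 18*(-12) + 6*(-12)**2)/((-12)*(-3 - 12)) = -150 - 156*(-1)*(-1 + 216 + 6*144)/(12*(-15)) = -150 - 156*(-1)*(-1)*(-1 + 216 + 864)/(12*15) = -150 - 156*(-1)*(-1)*1079/(12*15) = -150 - 78*1079/90 = -150 - 14027/15 = -16277/15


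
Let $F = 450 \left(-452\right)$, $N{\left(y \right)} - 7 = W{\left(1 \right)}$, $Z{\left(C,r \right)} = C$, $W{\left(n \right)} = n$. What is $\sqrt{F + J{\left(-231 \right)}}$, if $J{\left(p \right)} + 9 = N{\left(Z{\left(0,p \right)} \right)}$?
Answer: $451 i \approx 451.0 i$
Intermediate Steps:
$N{\left(y \right)} = 8$ ($N{\left(y \right)} = 7 + 1 = 8$)
$J{\left(p \right)} = -1$ ($J{\left(p \right)} = -9 + 8 = -1$)
$F = -203400$
$\sqrt{F + J{\left(-231 \right)}} = \sqrt{-203400 - 1} = \sqrt{-203401} = 451 i$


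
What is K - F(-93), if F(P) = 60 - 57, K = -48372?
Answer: -48375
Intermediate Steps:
F(P) = 3
K - F(-93) = -48372 - 1*3 = -48372 - 3 = -48375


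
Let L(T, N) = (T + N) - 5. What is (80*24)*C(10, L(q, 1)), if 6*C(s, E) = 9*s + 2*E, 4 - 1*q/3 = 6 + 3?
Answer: 16640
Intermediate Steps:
q = -15 (q = 12 - 3*(6 + 3) = 12 - 3*9 = 12 - 27 = -15)
L(T, N) = -5 + N + T (L(T, N) = (N + T) - 5 = -5 + N + T)
C(s, E) = E/3 + 3*s/2 (C(s, E) = (9*s + 2*E)/6 = (2*E + 9*s)/6 = E/3 + 3*s/2)
(80*24)*C(10, L(q, 1)) = (80*24)*((-5 + 1 - 15)/3 + (3/2)*10) = 1920*((⅓)*(-19) + 15) = 1920*(-19/3 + 15) = 1920*(26/3) = 16640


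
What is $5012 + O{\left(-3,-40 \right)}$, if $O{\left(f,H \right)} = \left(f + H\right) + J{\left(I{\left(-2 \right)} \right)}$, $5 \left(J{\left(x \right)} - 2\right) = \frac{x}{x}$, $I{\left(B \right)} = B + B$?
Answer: $\frac{24856}{5} \approx 4971.2$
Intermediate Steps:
$I{\left(B \right)} = 2 B$
$J{\left(x \right)} = \frac{11}{5}$ ($J{\left(x \right)} = 2 + \frac{x \frac{1}{x}}{5} = 2 + \frac{1}{5} \cdot 1 = 2 + \frac{1}{5} = \frac{11}{5}$)
$O{\left(f,H \right)} = \frac{11}{5} + H + f$ ($O{\left(f,H \right)} = \left(f + H\right) + \frac{11}{5} = \left(H + f\right) + \frac{11}{5} = \frac{11}{5} + H + f$)
$5012 + O{\left(-3,-40 \right)} = 5012 - \frac{204}{5} = \frac{24856}{5}$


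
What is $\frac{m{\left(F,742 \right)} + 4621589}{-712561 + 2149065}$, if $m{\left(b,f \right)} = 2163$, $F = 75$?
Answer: $\frac{577969}{179563} \approx 3.2188$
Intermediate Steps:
$\frac{m{\left(F,742 \right)} + 4621589}{-712561 + 2149065} = \frac{2163 + 4621589}{-712561 + 2149065} = \frac{4623752}{1436504} = 4623752 \cdot \frac{1}{1436504} = \frac{577969}{179563}$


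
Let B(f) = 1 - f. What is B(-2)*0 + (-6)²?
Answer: 36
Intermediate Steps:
B(-2)*0 + (-6)² = (1 - 1*(-2))*0 + (-6)² = (1 + 2)*0 + 36 = 3*0 + 36 = 0 + 36 = 36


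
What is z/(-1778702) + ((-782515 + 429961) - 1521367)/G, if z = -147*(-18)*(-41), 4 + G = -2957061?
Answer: 1826973592066/2629868714815 ≈ 0.69470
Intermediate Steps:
G = -2957065 (G = -4 - 2957061 = -2957065)
z = -108486 (z = 2646*(-41) = -108486)
z/(-1778702) + ((-782515 + 429961) - 1521367)/G = -108486/(-1778702) + ((-782515 + 429961) - 1521367)/(-2957065) = -108486*(-1/1778702) + (-352554 - 1521367)*(-1/2957065) = 54243/889351 - 1873921*(-1/2957065) = 54243/889351 + 1873921/2957065 = 1826973592066/2629868714815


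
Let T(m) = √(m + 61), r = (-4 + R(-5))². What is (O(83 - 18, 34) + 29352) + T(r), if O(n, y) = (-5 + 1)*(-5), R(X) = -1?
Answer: 29372 + √86 ≈ 29381.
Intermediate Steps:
r = 25 (r = (-4 - 1)² = (-5)² = 25)
O(n, y) = 20 (O(n, y) = -4*(-5) = 20)
T(m) = √(61 + m)
(O(83 - 18, 34) + 29352) + T(r) = (20 + 29352) + √(61 + 25) = 29372 + √86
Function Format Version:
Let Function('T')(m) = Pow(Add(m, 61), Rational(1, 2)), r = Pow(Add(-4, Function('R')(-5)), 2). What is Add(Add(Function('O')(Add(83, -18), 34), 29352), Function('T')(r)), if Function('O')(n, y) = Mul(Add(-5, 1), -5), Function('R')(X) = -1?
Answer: Add(29372, Pow(86, Rational(1, 2))) ≈ 29381.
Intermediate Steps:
r = 25 (r = Pow(Add(-4, -1), 2) = Pow(-5, 2) = 25)
Function('O')(n, y) = 20 (Function('O')(n, y) = Mul(-4, -5) = 20)
Function('T')(m) = Pow(Add(61, m), Rational(1, 2))
Add(Add(Function('O')(Add(83, -18), 34), 29352), Function('T')(r)) = Add(Add(20, 29352), Pow(Add(61, 25), Rational(1, 2))) = Add(29372, Pow(86, Rational(1, 2)))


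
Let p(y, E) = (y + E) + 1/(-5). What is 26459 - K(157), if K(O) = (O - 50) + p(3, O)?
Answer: 130961/5 ≈ 26192.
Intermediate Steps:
p(y, E) = -⅕ + E + y (p(y, E) = (E + y) - ⅕ = -⅕ + E + y)
K(O) = -236/5 + 2*O (K(O) = (O - 50) + (-⅕ + O + 3) = (-50 + O) + (14/5 + O) = -236/5 + 2*O)
26459 - K(157) = 26459 - (-236/5 + 2*157) = 26459 - (-236/5 + 314) = 26459 - 1*1334/5 = 26459 - 1334/5 = 130961/5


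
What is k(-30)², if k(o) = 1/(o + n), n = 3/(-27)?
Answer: 81/73441 ≈ 0.0011029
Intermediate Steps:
n = -⅑ (n = 3*(-1/27) = -⅑ ≈ -0.11111)
k(o) = 1/(-⅑ + o) (k(o) = 1/(o - ⅑) = 1/(-⅑ + o))
k(-30)² = (9/(-1 + 9*(-30)))² = (9/(-1 - 270))² = (9/(-271))² = (9*(-1/271))² = (-9/271)² = 81/73441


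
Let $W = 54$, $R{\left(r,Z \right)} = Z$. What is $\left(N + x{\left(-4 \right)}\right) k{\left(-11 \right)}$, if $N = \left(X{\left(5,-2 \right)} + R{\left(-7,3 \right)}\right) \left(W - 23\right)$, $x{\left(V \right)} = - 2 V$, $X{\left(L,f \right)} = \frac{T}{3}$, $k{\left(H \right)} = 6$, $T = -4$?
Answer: $358$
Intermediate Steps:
$X{\left(L,f \right)} = - \frac{4}{3}$
$N = \frac{155}{3}$ ($N = \left(- \frac{4}{3} + 3\right) \left(54 - 23\right) = \frac{5}{3} \cdot 31 = \frac{155}{3} \approx 51.667$)
$\left(N + x{\left(-4 \right)}\right) k{\left(-11 \right)} = \left(\frac{155}{3} - -8\right) 6 = \left(\frac{155}{3} + 8\right) 6 = \frac{179}{3} \cdot 6 = 358$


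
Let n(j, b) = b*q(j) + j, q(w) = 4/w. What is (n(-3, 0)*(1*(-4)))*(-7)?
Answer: -84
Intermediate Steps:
n(j, b) = j + 4*b/j (n(j, b) = b*(4/j) + j = 4*b/j + j = j + 4*b/j)
(n(-3, 0)*(1*(-4)))*(-7) = ((-3 + 4*0/(-3))*(1*(-4)))*(-7) = ((-3 + 4*0*(-1/3))*(-4))*(-7) = ((-3 + 0)*(-4))*(-7) = -3*(-4)*(-7) = 12*(-7) = -84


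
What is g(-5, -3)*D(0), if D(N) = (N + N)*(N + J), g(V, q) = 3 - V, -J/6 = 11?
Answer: 0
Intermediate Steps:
J = -66 (J = -6*11 = -66)
D(N) = 2*N*(-66 + N) (D(N) = (N + N)*(N - 66) = (2*N)*(-66 + N) = 2*N*(-66 + N))
g(-5, -3)*D(0) = (3 - 1*(-5))*(2*0*(-66 + 0)) = (3 + 5)*(2*0*(-66)) = 8*0 = 0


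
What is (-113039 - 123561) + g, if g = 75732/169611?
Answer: -13376628956/56537 ≈ -2.3660e+5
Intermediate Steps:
g = 25244/56537 (g = 75732*(1/169611) = 25244/56537 ≈ 0.44650)
(-113039 - 123561) + g = (-113039 - 123561) + 25244/56537 = -236600 + 25244/56537 = -13376628956/56537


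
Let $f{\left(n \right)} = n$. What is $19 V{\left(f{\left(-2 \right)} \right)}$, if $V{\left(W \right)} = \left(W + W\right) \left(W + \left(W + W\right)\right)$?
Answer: $456$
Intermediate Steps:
$V{\left(W \right)} = 6 W^{2}$ ($V{\left(W \right)} = 2 W \left(W + 2 W\right) = 2 W 3 W = 6 W^{2}$)
$19 V{\left(f{\left(-2 \right)} \right)} = 19 \cdot 6 \left(-2\right)^{2} = 19 \cdot 6 \cdot 4 = 19 \cdot 24 = 456$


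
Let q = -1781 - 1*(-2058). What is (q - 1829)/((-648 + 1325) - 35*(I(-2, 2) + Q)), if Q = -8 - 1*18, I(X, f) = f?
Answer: -1552/1517 ≈ -1.0231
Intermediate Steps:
Q = -26 (Q = -8 - 18 = -26)
q = 277 (q = -1781 + 2058 = 277)
(q - 1829)/((-648 + 1325) - 35*(I(-2, 2) + Q)) = (277 - 1829)/((-648 + 1325) - 35*(2 - 26)) = -1552/(677 - 35*(-24)) = -1552/(677 + 840) = -1552/1517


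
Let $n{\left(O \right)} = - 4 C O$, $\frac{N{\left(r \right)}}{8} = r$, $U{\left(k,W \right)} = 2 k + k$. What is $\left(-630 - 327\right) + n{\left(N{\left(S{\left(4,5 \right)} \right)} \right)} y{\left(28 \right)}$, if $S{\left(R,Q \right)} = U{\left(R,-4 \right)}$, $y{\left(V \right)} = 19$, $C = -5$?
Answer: $35523$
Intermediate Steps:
$U{\left(k,W \right)} = 3 k$
$S{\left(R,Q \right)} = 3 R$
$N{\left(r \right)} = 8 r$
$n{\left(O \right)} = 20 O$ ($n{\left(O \right)} = \left(-4\right) \left(-5\right) O = 20 O$)
$\left(-630 - 327\right) + n{\left(N{\left(S{\left(4,5 \right)} \right)} \right)} y{\left(28 \right)} = \left(-630 - 327\right) + 20 \cdot 8 \cdot 3 \cdot 4 \cdot 19 = \left(-630 - 327\right) + 20 \cdot 8 \cdot 12 \cdot 19 = -957 + 20 \cdot 96 \cdot 19 = -957 + 1920 \cdot 19 = -957 + 36480 = 35523$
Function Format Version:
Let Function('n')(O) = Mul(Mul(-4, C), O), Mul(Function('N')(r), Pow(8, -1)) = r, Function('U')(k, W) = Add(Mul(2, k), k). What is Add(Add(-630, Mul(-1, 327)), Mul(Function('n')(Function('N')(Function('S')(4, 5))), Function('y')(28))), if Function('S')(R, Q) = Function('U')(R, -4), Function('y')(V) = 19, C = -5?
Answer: 35523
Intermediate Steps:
Function('U')(k, W) = Mul(3, k)
Function('S')(R, Q) = Mul(3, R)
Function('N')(r) = Mul(8, r)
Function('n')(O) = Mul(20, O) (Function('n')(O) = Mul(Mul(-4, -5), O) = Mul(20, O))
Add(Add(-630, Mul(-1, 327)), Mul(Function('n')(Function('N')(Function('S')(4, 5))), Function('y')(28))) = Add(Add(-630, Mul(-1, 327)), Mul(Mul(20, Mul(8, Mul(3, 4))), 19)) = Add(Add(-630, -327), Mul(Mul(20, Mul(8, 12)), 19)) = Add(-957, Mul(Mul(20, 96), 19)) = Add(-957, Mul(1920, 19)) = Add(-957, 36480) = 35523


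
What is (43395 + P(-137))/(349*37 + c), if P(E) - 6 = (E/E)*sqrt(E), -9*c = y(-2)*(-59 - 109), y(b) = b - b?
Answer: 1173/349 + I*sqrt(137)/12913 ≈ 3.361 + 0.00090643*I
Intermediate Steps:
y(b) = 0
c = 0 (c = -0*(-59 - 109) = -0*(-168) = -1/9*0 = 0)
P(E) = 6 + sqrt(E) (P(E) = 6 + (E/E)*sqrt(E) = 6 + 1*sqrt(E) = 6 + sqrt(E))
(43395 + P(-137))/(349*37 + c) = (43395 + (6 + sqrt(-137)))/(349*37 + 0) = (43395 + (6 + I*sqrt(137)))/(12913 + 0) = (43401 + I*sqrt(137))/12913 = (43401 + I*sqrt(137))*(1/12913) = 1173/349 + I*sqrt(137)/12913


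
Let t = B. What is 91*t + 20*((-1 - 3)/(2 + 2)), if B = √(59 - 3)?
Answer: -20 + 182*√14 ≈ 660.98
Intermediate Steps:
B = 2*√14 (B = √56 = 2*√14 ≈ 7.4833)
t = 2*√14 ≈ 7.4833
91*t + 20*((-1 - 3)/(2 + 2)) = 91*(2*√14) + 20*((-1 - 3)/(2 + 2)) = 182*√14 + 20*(-4/4) = 182*√14 + 20*(-4*¼) = 182*√14 + 20*(-1) = 182*√14 - 20 = -20 + 182*√14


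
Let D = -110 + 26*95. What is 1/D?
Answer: 1/2360 ≈ 0.00042373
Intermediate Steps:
D = 2360 (D = -110 + 2470 = 2360)
1/D = 1/2360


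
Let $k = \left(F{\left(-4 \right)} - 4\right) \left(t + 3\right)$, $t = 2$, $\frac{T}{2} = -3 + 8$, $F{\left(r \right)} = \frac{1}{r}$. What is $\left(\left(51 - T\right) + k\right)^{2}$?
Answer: $\frac{6241}{16} \approx 390.06$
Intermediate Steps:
$T = 10$ ($T = 2 \left(-3 + 8\right) = 2 \cdot 5 = 10$)
$k = - \frac{85}{4}$ ($k = \left(\frac{1}{-4} - 4\right) \left(2 + 3\right) = \left(- \frac{1}{4} - 4\right) 5 = \left(- \frac{17}{4}\right) 5 = - \frac{85}{4} \approx -21.25$)
$\left(\left(51 - T\right) + k\right)^{2} = \left(\left(51 - 10\right) - \frac{85}{4}\right)^{2} = \left(41 - \frac{85}{4}\right)^{2} = \left(\frac{79}{4}\right)^{2} = \frac{6241}{16}$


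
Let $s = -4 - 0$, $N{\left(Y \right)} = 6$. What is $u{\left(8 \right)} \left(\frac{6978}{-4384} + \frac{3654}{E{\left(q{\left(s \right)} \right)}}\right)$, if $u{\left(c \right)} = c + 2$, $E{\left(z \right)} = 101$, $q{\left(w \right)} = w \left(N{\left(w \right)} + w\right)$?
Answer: $\frac{38285895}{110696} \approx 345.87$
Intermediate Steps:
$s = -4$ ($s = -4 + 0 = -4$)
$q{\left(w \right)} = w \left(6 + w\right)$
$u{\left(c \right)} = 2 + c$
$u{\left(8 \right)} \left(\frac{6978}{-4384} + \frac{3654}{E{\left(q{\left(s \right)} \right)}}\right) = \left(2 + 8\right) \left(\frac{6978}{-4384} + \frac{3654}{101}\right) = 10 \left(6978 \left(- \frac{1}{4384}\right) + 3654 \cdot \frac{1}{101}\right) = 10 \left(- \frac{3489}{2192} + \frac{3654}{101}\right) = 10 \cdot \frac{7657179}{221392} = \frac{38285895}{110696}$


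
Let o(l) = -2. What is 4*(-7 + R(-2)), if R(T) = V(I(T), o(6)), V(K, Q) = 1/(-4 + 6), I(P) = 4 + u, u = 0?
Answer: -26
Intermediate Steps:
I(P) = 4 (I(P) = 4 + 0 = 4)
V(K, Q) = ½ (V(K, Q) = 1/2 = ½)
R(T) = ½
4*(-7 + R(-2)) = 4*(-7 + ½) = 4*(-13/2) = -26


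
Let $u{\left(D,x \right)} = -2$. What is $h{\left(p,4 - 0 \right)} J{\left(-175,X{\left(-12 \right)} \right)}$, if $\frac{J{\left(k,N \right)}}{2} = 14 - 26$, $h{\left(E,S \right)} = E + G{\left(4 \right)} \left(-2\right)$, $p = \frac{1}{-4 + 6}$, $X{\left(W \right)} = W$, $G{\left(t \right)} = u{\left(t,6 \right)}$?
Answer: $-108$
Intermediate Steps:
$G{\left(t \right)} = -2$
$p = \frac{1}{2} \approx 0.5$
$h{\left(E,S \right)} = 4 + E$ ($h{\left(E,S \right)} = E - -4 = E + 4 = 4 + E$)
$J{\left(k,N \right)} = -24$ ($J{\left(k,N \right)} = 2 \left(14 - 26\right) = 2 \left(-12\right) = -24$)
$h{\left(p,4 - 0 \right)} J{\left(-175,X{\left(-12 \right)} \right)} = \left(4 + \frac{1}{2}\right) \left(-24\right) = \frac{9}{2} \left(-24\right) = -108$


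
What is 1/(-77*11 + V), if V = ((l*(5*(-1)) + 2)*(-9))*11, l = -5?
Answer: -1/3520 ≈ -0.00028409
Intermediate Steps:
V = -2673 (V = ((-25*(-1) + 2)*(-9))*11 = ((-5*(-5) + 2)*(-9))*11 = ((25 + 2)*(-9))*11 = (27*(-9))*11 = -243*11 = -2673)
1/(-77*11 + V) = 1/(-77*11 - 2673) = 1/(-847 - 2673) = 1/(-3520) = -1/3520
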